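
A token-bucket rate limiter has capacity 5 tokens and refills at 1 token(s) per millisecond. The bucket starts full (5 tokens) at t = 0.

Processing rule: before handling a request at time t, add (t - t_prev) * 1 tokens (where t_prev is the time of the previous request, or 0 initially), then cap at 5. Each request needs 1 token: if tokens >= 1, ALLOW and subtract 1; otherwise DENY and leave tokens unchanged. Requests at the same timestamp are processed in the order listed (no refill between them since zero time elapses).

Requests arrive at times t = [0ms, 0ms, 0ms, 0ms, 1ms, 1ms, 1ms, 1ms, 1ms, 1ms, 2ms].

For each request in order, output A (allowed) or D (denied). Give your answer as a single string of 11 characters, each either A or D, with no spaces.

Simulating step by step:
  req#1 t=0ms: ALLOW
  req#2 t=0ms: ALLOW
  req#3 t=0ms: ALLOW
  req#4 t=0ms: ALLOW
  req#5 t=1ms: ALLOW
  req#6 t=1ms: ALLOW
  req#7 t=1ms: DENY
  req#8 t=1ms: DENY
  req#9 t=1ms: DENY
  req#10 t=1ms: DENY
  req#11 t=2ms: ALLOW

Answer: AAAAAADDDDA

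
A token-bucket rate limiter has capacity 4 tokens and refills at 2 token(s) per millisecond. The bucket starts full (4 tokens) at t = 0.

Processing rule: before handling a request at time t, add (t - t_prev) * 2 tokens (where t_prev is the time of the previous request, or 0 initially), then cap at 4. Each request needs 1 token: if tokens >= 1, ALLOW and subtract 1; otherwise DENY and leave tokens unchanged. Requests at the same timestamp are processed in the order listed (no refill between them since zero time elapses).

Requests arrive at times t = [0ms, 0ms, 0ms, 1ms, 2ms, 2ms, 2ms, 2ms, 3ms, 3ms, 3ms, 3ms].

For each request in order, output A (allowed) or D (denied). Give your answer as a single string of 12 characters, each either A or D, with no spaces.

Answer: AAAAAAAAAADD

Derivation:
Simulating step by step:
  req#1 t=0ms: ALLOW
  req#2 t=0ms: ALLOW
  req#3 t=0ms: ALLOW
  req#4 t=1ms: ALLOW
  req#5 t=2ms: ALLOW
  req#6 t=2ms: ALLOW
  req#7 t=2ms: ALLOW
  req#8 t=2ms: ALLOW
  req#9 t=3ms: ALLOW
  req#10 t=3ms: ALLOW
  req#11 t=3ms: DENY
  req#12 t=3ms: DENY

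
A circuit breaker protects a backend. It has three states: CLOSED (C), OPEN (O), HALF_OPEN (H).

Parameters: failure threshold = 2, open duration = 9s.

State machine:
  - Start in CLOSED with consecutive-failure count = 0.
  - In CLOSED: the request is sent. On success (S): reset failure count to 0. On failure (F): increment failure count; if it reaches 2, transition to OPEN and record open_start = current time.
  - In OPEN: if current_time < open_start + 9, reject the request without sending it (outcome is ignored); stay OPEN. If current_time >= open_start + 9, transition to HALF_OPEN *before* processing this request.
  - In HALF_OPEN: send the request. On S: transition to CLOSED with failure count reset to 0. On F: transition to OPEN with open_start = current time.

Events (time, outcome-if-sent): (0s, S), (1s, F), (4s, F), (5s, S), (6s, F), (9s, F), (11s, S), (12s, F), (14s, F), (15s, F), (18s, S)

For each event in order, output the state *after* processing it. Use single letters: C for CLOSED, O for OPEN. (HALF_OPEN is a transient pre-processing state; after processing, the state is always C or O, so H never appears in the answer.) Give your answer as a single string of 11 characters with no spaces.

State after each event:
  event#1 t=0s outcome=S: state=CLOSED
  event#2 t=1s outcome=F: state=CLOSED
  event#3 t=4s outcome=F: state=OPEN
  event#4 t=5s outcome=S: state=OPEN
  event#5 t=6s outcome=F: state=OPEN
  event#6 t=9s outcome=F: state=OPEN
  event#7 t=11s outcome=S: state=OPEN
  event#8 t=12s outcome=F: state=OPEN
  event#9 t=14s outcome=F: state=OPEN
  event#10 t=15s outcome=F: state=OPEN
  event#11 t=18s outcome=S: state=OPEN

Answer: CCOOOOOOOOO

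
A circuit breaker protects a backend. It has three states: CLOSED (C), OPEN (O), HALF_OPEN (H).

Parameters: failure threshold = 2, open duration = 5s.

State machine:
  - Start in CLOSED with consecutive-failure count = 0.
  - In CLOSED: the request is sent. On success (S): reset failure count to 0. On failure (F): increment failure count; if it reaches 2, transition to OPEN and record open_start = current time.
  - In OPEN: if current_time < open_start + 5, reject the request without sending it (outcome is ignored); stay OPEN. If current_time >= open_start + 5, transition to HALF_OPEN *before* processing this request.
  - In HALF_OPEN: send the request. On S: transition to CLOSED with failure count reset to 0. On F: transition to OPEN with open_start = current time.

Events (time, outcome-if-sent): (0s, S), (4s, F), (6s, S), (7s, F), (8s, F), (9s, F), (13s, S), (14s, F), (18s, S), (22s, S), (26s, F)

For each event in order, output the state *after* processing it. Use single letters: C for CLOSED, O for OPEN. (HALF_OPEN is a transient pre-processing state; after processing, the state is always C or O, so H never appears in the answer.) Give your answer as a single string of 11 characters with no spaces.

Answer: CCCCOOCCCCC

Derivation:
State after each event:
  event#1 t=0s outcome=S: state=CLOSED
  event#2 t=4s outcome=F: state=CLOSED
  event#3 t=6s outcome=S: state=CLOSED
  event#4 t=7s outcome=F: state=CLOSED
  event#5 t=8s outcome=F: state=OPEN
  event#6 t=9s outcome=F: state=OPEN
  event#7 t=13s outcome=S: state=CLOSED
  event#8 t=14s outcome=F: state=CLOSED
  event#9 t=18s outcome=S: state=CLOSED
  event#10 t=22s outcome=S: state=CLOSED
  event#11 t=26s outcome=F: state=CLOSED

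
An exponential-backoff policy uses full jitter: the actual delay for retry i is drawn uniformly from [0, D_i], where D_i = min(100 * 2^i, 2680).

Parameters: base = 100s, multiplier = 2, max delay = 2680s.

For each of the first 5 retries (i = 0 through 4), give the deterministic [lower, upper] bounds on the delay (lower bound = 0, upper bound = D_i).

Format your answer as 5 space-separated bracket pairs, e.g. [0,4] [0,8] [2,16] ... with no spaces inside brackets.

Computing bounds per retry:
  i=0: D_i=min(100*2^0,2680)=100, bounds=[0,100]
  i=1: D_i=min(100*2^1,2680)=200, bounds=[0,200]
  i=2: D_i=min(100*2^2,2680)=400, bounds=[0,400]
  i=3: D_i=min(100*2^3,2680)=800, bounds=[0,800]
  i=4: D_i=min(100*2^4,2680)=1600, bounds=[0,1600]

Answer: [0,100] [0,200] [0,400] [0,800] [0,1600]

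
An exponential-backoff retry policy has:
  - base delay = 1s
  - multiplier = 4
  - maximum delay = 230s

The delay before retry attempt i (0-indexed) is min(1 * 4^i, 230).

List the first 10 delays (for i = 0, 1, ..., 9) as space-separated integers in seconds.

Computing each delay:
  i=0: min(1*4^0, 230) = 1
  i=1: min(1*4^1, 230) = 4
  i=2: min(1*4^2, 230) = 16
  i=3: min(1*4^3, 230) = 64
  i=4: min(1*4^4, 230) = 230
  i=5: min(1*4^5, 230) = 230
  i=6: min(1*4^6, 230) = 230
  i=7: min(1*4^7, 230) = 230
  i=8: min(1*4^8, 230) = 230
  i=9: min(1*4^9, 230) = 230

Answer: 1 4 16 64 230 230 230 230 230 230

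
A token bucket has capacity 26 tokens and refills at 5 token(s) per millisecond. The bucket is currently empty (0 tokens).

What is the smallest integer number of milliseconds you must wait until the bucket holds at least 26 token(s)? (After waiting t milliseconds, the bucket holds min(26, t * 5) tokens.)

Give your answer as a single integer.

Need t * 5 >= 26, so t >= 26/5.
Smallest integer t = ceil(26/5) = 6.

Answer: 6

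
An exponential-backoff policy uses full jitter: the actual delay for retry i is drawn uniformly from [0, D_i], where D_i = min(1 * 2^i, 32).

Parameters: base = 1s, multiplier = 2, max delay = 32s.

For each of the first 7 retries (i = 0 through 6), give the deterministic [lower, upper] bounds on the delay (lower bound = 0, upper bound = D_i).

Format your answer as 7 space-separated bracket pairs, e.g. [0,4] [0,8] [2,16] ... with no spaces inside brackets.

Computing bounds per retry:
  i=0: D_i=min(1*2^0,32)=1, bounds=[0,1]
  i=1: D_i=min(1*2^1,32)=2, bounds=[0,2]
  i=2: D_i=min(1*2^2,32)=4, bounds=[0,4]
  i=3: D_i=min(1*2^3,32)=8, bounds=[0,8]
  i=4: D_i=min(1*2^4,32)=16, bounds=[0,16]
  i=5: D_i=min(1*2^5,32)=32, bounds=[0,32]
  i=6: D_i=min(1*2^6,32)=32, bounds=[0,32]

Answer: [0,1] [0,2] [0,4] [0,8] [0,16] [0,32] [0,32]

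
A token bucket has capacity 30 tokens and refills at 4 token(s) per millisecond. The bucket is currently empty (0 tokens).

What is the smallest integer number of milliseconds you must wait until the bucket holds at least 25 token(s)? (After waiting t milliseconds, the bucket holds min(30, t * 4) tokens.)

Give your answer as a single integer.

Answer: 7

Derivation:
Need t * 4 >= 25, so t >= 25/4.
Smallest integer t = ceil(25/4) = 7.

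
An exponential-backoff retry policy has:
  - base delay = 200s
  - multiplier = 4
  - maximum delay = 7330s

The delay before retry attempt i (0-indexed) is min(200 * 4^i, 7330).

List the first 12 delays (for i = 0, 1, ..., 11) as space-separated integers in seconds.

Answer: 200 800 3200 7330 7330 7330 7330 7330 7330 7330 7330 7330

Derivation:
Computing each delay:
  i=0: min(200*4^0, 7330) = 200
  i=1: min(200*4^1, 7330) = 800
  i=2: min(200*4^2, 7330) = 3200
  i=3: min(200*4^3, 7330) = 7330
  i=4: min(200*4^4, 7330) = 7330
  i=5: min(200*4^5, 7330) = 7330
  i=6: min(200*4^6, 7330) = 7330
  i=7: min(200*4^7, 7330) = 7330
  i=8: min(200*4^8, 7330) = 7330
  i=9: min(200*4^9, 7330) = 7330
  i=10: min(200*4^10, 7330) = 7330
  i=11: min(200*4^11, 7330) = 7330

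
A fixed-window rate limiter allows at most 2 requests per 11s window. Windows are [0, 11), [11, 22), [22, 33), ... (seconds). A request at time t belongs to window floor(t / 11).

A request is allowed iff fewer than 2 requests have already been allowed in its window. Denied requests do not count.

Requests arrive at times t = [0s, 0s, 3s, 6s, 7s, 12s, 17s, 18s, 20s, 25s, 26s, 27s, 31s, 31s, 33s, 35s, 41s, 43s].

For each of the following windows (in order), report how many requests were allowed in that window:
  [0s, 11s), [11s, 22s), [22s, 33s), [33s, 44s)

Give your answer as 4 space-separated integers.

Answer: 2 2 2 2

Derivation:
Processing requests:
  req#1 t=0s (window 0): ALLOW
  req#2 t=0s (window 0): ALLOW
  req#3 t=3s (window 0): DENY
  req#4 t=6s (window 0): DENY
  req#5 t=7s (window 0): DENY
  req#6 t=12s (window 1): ALLOW
  req#7 t=17s (window 1): ALLOW
  req#8 t=18s (window 1): DENY
  req#9 t=20s (window 1): DENY
  req#10 t=25s (window 2): ALLOW
  req#11 t=26s (window 2): ALLOW
  req#12 t=27s (window 2): DENY
  req#13 t=31s (window 2): DENY
  req#14 t=31s (window 2): DENY
  req#15 t=33s (window 3): ALLOW
  req#16 t=35s (window 3): ALLOW
  req#17 t=41s (window 3): DENY
  req#18 t=43s (window 3): DENY

Allowed counts by window: 2 2 2 2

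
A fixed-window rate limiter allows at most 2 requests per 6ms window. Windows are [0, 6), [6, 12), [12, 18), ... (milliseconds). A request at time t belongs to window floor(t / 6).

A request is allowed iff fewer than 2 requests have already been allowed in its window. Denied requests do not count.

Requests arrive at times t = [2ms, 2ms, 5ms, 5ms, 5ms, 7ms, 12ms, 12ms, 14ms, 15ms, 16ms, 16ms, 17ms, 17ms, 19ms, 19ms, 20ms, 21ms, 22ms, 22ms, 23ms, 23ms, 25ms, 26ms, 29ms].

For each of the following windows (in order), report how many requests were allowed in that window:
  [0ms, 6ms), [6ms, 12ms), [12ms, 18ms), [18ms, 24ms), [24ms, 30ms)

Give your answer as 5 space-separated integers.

Processing requests:
  req#1 t=2ms (window 0): ALLOW
  req#2 t=2ms (window 0): ALLOW
  req#3 t=5ms (window 0): DENY
  req#4 t=5ms (window 0): DENY
  req#5 t=5ms (window 0): DENY
  req#6 t=7ms (window 1): ALLOW
  req#7 t=12ms (window 2): ALLOW
  req#8 t=12ms (window 2): ALLOW
  req#9 t=14ms (window 2): DENY
  req#10 t=15ms (window 2): DENY
  req#11 t=16ms (window 2): DENY
  req#12 t=16ms (window 2): DENY
  req#13 t=17ms (window 2): DENY
  req#14 t=17ms (window 2): DENY
  req#15 t=19ms (window 3): ALLOW
  req#16 t=19ms (window 3): ALLOW
  req#17 t=20ms (window 3): DENY
  req#18 t=21ms (window 3): DENY
  req#19 t=22ms (window 3): DENY
  req#20 t=22ms (window 3): DENY
  req#21 t=23ms (window 3): DENY
  req#22 t=23ms (window 3): DENY
  req#23 t=25ms (window 4): ALLOW
  req#24 t=26ms (window 4): ALLOW
  req#25 t=29ms (window 4): DENY

Allowed counts by window: 2 1 2 2 2

Answer: 2 1 2 2 2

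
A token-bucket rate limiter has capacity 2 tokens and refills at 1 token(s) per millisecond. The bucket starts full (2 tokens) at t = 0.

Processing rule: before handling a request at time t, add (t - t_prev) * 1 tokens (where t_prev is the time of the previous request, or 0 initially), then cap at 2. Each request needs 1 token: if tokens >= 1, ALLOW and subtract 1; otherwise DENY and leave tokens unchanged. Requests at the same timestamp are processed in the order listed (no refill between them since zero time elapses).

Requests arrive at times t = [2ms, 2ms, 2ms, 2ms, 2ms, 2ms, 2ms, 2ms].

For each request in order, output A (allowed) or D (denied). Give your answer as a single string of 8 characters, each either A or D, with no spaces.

Simulating step by step:
  req#1 t=2ms: ALLOW
  req#2 t=2ms: ALLOW
  req#3 t=2ms: DENY
  req#4 t=2ms: DENY
  req#5 t=2ms: DENY
  req#6 t=2ms: DENY
  req#7 t=2ms: DENY
  req#8 t=2ms: DENY

Answer: AADDDDDD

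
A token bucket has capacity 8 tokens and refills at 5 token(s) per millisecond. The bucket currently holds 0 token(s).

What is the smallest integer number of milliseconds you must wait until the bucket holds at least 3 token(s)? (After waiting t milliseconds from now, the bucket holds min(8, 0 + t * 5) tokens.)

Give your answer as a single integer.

Answer: 1

Derivation:
Need 0 + t * 5 >= 3, so t >= 3/5.
Smallest integer t = ceil(3/5) = 1.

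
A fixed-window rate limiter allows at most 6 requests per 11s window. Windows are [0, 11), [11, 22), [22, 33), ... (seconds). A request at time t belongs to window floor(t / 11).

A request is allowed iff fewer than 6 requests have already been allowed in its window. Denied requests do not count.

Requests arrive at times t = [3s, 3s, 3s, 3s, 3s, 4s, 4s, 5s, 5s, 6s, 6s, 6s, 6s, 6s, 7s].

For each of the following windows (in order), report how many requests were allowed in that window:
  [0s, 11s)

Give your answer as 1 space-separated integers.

Answer: 6

Derivation:
Processing requests:
  req#1 t=3s (window 0): ALLOW
  req#2 t=3s (window 0): ALLOW
  req#3 t=3s (window 0): ALLOW
  req#4 t=3s (window 0): ALLOW
  req#5 t=3s (window 0): ALLOW
  req#6 t=4s (window 0): ALLOW
  req#7 t=4s (window 0): DENY
  req#8 t=5s (window 0): DENY
  req#9 t=5s (window 0): DENY
  req#10 t=6s (window 0): DENY
  req#11 t=6s (window 0): DENY
  req#12 t=6s (window 0): DENY
  req#13 t=6s (window 0): DENY
  req#14 t=6s (window 0): DENY
  req#15 t=7s (window 0): DENY

Allowed counts by window: 6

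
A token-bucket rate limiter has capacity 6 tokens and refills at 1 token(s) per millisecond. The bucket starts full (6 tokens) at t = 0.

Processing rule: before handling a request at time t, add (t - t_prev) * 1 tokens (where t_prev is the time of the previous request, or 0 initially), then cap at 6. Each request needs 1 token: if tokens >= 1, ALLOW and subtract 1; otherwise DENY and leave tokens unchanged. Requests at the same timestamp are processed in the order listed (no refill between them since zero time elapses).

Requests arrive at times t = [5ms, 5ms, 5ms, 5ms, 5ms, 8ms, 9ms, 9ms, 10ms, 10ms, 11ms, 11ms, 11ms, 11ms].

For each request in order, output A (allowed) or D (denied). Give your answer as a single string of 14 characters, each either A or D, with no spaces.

Answer: AAAAAAAAAAAADD

Derivation:
Simulating step by step:
  req#1 t=5ms: ALLOW
  req#2 t=5ms: ALLOW
  req#3 t=5ms: ALLOW
  req#4 t=5ms: ALLOW
  req#5 t=5ms: ALLOW
  req#6 t=8ms: ALLOW
  req#7 t=9ms: ALLOW
  req#8 t=9ms: ALLOW
  req#9 t=10ms: ALLOW
  req#10 t=10ms: ALLOW
  req#11 t=11ms: ALLOW
  req#12 t=11ms: ALLOW
  req#13 t=11ms: DENY
  req#14 t=11ms: DENY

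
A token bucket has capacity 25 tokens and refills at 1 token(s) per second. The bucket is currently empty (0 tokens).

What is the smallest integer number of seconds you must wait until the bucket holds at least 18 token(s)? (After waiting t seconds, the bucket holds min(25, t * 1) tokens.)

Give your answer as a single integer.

Answer: 18

Derivation:
Need t * 1 >= 18, so t >= 18/1.
Smallest integer t = ceil(18/1) = 18.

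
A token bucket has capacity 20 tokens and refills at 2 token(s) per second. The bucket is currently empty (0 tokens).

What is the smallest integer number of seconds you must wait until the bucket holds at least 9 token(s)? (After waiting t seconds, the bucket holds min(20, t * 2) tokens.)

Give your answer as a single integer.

Need t * 2 >= 9, so t >= 9/2.
Smallest integer t = ceil(9/2) = 5.

Answer: 5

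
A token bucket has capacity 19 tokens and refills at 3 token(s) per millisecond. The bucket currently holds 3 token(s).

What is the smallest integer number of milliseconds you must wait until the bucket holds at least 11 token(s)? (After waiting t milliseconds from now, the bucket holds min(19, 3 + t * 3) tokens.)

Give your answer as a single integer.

Answer: 3

Derivation:
Need 3 + t * 3 >= 11, so t >= 8/3.
Smallest integer t = ceil(8/3) = 3.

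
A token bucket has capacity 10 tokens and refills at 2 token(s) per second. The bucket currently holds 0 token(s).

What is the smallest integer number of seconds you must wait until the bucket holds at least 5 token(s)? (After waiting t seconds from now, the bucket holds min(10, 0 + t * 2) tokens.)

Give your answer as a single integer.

Need 0 + t * 2 >= 5, so t >= 5/2.
Smallest integer t = ceil(5/2) = 3.

Answer: 3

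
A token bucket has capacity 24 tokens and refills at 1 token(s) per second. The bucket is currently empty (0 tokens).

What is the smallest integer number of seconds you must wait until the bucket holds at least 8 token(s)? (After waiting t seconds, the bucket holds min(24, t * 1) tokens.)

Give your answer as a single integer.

Need t * 1 >= 8, so t >= 8/1.
Smallest integer t = ceil(8/1) = 8.

Answer: 8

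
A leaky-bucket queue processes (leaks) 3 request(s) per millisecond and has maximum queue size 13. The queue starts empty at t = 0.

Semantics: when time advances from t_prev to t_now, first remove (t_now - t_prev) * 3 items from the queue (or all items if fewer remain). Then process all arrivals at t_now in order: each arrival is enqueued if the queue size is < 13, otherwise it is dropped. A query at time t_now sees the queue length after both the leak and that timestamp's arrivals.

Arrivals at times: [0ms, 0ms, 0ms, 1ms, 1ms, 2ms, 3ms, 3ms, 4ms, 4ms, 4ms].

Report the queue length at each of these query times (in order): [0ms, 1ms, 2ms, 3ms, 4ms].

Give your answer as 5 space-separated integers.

Queue lengths at query times:
  query t=0ms: backlog = 3
  query t=1ms: backlog = 2
  query t=2ms: backlog = 1
  query t=3ms: backlog = 2
  query t=4ms: backlog = 3

Answer: 3 2 1 2 3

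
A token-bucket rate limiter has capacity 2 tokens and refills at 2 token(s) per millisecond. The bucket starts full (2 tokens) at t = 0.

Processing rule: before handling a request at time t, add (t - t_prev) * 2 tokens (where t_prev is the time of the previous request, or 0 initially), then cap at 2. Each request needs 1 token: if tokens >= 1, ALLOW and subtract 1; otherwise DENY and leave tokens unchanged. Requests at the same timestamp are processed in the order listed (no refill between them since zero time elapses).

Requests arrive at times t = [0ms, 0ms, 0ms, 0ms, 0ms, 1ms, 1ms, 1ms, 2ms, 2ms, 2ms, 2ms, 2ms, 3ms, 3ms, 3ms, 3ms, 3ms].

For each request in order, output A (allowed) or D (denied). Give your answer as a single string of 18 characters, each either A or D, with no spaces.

Simulating step by step:
  req#1 t=0ms: ALLOW
  req#2 t=0ms: ALLOW
  req#3 t=0ms: DENY
  req#4 t=0ms: DENY
  req#5 t=0ms: DENY
  req#6 t=1ms: ALLOW
  req#7 t=1ms: ALLOW
  req#8 t=1ms: DENY
  req#9 t=2ms: ALLOW
  req#10 t=2ms: ALLOW
  req#11 t=2ms: DENY
  req#12 t=2ms: DENY
  req#13 t=2ms: DENY
  req#14 t=3ms: ALLOW
  req#15 t=3ms: ALLOW
  req#16 t=3ms: DENY
  req#17 t=3ms: DENY
  req#18 t=3ms: DENY

Answer: AADDDAADAADDDAADDD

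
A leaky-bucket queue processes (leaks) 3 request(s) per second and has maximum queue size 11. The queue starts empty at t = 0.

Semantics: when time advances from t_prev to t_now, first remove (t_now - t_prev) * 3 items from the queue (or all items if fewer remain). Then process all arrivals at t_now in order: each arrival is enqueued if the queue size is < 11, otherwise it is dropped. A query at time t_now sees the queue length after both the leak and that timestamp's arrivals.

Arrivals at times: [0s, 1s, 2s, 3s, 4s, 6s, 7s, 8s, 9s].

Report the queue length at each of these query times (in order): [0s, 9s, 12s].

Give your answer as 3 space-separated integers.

Answer: 1 1 0

Derivation:
Queue lengths at query times:
  query t=0s: backlog = 1
  query t=9s: backlog = 1
  query t=12s: backlog = 0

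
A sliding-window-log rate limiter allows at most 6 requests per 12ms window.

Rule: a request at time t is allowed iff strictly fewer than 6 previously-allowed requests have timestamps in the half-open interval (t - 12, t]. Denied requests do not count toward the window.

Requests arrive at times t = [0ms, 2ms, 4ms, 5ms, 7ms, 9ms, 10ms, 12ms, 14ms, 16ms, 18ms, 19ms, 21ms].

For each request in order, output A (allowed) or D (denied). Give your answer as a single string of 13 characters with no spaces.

Tracking allowed requests in the window:
  req#1 t=0ms: ALLOW
  req#2 t=2ms: ALLOW
  req#3 t=4ms: ALLOW
  req#4 t=5ms: ALLOW
  req#5 t=7ms: ALLOW
  req#6 t=9ms: ALLOW
  req#7 t=10ms: DENY
  req#8 t=12ms: ALLOW
  req#9 t=14ms: ALLOW
  req#10 t=16ms: ALLOW
  req#11 t=18ms: ALLOW
  req#12 t=19ms: ALLOW
  req#13 t=21ms: ALLOW

Answer: AAAAAADAAAAAA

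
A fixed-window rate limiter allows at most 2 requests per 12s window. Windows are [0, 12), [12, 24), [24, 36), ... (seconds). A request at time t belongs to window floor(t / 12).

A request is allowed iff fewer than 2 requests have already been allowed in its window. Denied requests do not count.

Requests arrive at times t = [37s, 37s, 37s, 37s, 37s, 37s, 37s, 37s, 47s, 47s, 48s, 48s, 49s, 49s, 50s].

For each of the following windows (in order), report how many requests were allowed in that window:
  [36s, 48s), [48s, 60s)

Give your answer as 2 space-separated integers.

Answer: 2 2

Derivation:
Processing requests:
  req#1 t=37s (window 3): ALLOW
  req#2 t=37s (window 3): ALLOW
  req#3 t=37s (window 3): DENY
  req#4 t=37s (window 3): DENY
  req#5 t=37s (window 3): DENY
  req#6 t=37s (window 3): DENY
  req#7 t=37s (window 3): DENY
  req#8 t=37s (window 3): DENY
  req#9 t=47s (window 3): DENY
  req#10 t=47s (window 3): DENY
  req#11 t=48s (window 4): ALLOW
  req#12 t=48s (window 4): ALLOW
  req#13 t=49s (window 4): DENY
  req#14 t=49s (window 4): DENY
  req#15 t=50s (window 4): DENY

Allowed counts by window: 2 2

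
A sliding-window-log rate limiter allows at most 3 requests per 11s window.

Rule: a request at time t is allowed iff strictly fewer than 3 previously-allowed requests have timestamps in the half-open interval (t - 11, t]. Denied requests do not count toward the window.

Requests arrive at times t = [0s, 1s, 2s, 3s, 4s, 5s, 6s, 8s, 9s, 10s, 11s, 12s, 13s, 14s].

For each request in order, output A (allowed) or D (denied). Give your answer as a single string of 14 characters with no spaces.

Tracking allowed requests in the window:
  req#1 t=0s: ALLOW
  req#2 t=1s: ALLOW
  req#3 t=2s: ALLOW
  req#4 t=3s: DENY
  req#5 t=4s: DENY
  req#6 t=5s: DENY
  req#7 t=6s: DENY
  req#8 t=8s: DENY
  req#9 t=9s: DENY
  req#10 t=10s: DENY
  req#11 t=11s: ALLOW
  req#12 t=12s: ALLOW
  req#13 t=13s: ALLOW
  req#14 t=14s: DENY

Answer: AAADDDDDDDAAAD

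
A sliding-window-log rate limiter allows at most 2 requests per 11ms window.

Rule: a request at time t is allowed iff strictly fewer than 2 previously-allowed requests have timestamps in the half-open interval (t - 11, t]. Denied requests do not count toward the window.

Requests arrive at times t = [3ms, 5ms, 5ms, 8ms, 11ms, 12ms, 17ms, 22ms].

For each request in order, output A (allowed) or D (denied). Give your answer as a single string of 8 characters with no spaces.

Answer: AADDDDAA

Derivation:
Tracking allowed requests in the window:
  req#1 t=3ms: ALLOW
  req#2 t=5ms: ALLOW
  req#3 t=5ms: DENY
  req#4 t=8ms: DENY
  req#5 t=11ms: DENY
  req#6 t=12ms: DENY
  req#7 t=17ms: ALLOW
  req#8 t=22ms: ALLOW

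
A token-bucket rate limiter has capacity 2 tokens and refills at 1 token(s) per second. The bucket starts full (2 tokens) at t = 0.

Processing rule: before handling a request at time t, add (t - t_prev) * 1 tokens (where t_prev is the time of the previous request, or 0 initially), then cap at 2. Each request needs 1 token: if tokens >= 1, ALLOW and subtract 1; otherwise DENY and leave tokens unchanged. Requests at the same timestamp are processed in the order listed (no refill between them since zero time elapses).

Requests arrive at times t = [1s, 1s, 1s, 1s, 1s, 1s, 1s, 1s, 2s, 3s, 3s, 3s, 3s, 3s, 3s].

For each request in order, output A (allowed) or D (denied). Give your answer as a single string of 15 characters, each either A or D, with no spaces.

Simulating step by step:
  req#1 t=1s: ALLOW
  req#2 t=1s: ALLOW
  req#3 t=1s: DENY
  req#4 t=1s: DENY
  req#5 t=1s: DENY
  req#6 t=1s: DENY
  req#7 t=1s: DENY
  req#8 t=1s: DENY
  req#9 t=2s: ALLOW
  req#10 t=3s: ALLOW
  req#11 t=3s: DENY
  req#12 t=3s: DENY
  req#13 t=3s: DENY
  req#14 t=3s: DENY
  req#15 t=3s: DENY

Answer: AADDDDDDAADDDDD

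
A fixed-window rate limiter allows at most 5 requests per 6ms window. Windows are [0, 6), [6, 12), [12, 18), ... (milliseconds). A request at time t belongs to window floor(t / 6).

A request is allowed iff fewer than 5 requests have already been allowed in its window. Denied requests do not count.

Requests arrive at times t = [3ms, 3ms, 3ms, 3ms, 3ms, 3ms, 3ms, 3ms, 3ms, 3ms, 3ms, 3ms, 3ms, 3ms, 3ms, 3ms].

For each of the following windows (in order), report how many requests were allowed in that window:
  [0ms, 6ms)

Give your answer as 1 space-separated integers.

Answer: 5

Derivation:
Processing requests:
  req#1 t=3ms (window 0): ALLOW
  req#2 t=3ms (window 0): ALLOW
  req#3 t=3ms (window 0): ALLOW
  req#4 t=3ms (window 0): ALLOW
  req#5 t=3ms (window 0): ALLOW
  req#6 t=3ms (window 0): DENY
  req#7 t=3ms (window 0): DENY
  req#8 t=3ms (window 0): DENY
  req#9 t=3ms (window 0): DENY
  req#10 t=3ms (window 0): DENY
  req#11 t=3ms (window 0): DENY
  req#12 t=3ms (window 0): DENY
  req#13 t=3ms (window 0): DENY
  req#14 t=3ms (window 0): DENY
  req#15 t=3ms (window 0): DENY
  req#16 t=3ms (window 0): DENY

Allowed counts by window: 5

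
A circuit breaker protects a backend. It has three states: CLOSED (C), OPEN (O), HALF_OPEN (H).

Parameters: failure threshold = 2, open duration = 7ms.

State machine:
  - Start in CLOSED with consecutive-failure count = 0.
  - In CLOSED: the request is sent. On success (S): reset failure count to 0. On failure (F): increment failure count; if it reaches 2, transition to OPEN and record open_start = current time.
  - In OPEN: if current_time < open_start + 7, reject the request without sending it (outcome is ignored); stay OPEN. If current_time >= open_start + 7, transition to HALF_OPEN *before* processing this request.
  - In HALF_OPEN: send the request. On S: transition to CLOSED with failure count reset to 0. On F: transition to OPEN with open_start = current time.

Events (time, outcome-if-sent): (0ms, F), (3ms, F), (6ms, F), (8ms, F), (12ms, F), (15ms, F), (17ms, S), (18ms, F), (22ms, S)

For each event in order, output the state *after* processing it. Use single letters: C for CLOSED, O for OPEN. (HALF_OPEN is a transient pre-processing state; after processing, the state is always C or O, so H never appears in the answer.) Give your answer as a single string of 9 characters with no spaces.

Answer: COOOOOOOC

Derivation:
State after each event:
  event#1 t=0ms outcome=F: state=CLOSED
  event#2 t=3ms outcome=F: state=OPEN
  event#3 t=6ms outcome=F: state=OPEN
  event#4 t=8ms outcome=F: state=OPEN
  event#5 t=12ms outcome=F: state=OPEN
  event#6 t=15ms outcome=F: state=OPEN
  event#7 t=17ms outcome=S: state=OPEN
  event#8 t=18ms outcome=F: state=OPEN
  event#9 t=22ms outcome=S: state=CLOSED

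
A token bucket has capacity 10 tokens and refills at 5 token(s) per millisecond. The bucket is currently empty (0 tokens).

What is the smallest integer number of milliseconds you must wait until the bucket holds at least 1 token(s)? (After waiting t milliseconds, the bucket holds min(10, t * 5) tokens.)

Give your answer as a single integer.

Need t * 5 >= 1, so t >= 1/5.
Smallest integer t = ceil(1/5) = 1.

Answer: 1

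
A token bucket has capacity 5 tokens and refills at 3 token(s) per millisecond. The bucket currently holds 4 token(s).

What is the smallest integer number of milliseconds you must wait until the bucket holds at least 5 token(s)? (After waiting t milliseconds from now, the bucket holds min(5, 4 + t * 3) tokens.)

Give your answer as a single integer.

Need 4 + t * 3 >= 5, so t >= 1/3.
Smallest integer t = ceil(1/3) = 1.

Answer: 1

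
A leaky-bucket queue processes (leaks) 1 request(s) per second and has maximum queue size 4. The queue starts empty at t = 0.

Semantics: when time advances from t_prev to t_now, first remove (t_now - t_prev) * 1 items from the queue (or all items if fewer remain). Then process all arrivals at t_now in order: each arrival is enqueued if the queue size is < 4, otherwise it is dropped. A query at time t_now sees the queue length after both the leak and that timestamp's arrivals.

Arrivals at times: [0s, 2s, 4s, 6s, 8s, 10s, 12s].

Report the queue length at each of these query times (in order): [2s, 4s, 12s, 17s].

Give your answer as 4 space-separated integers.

Queue lengths at query times:
  query t=2s: backlog = 1
  query t=4s: backlog = 1
  query t=12s: backlog = 1
  query t=17s: backlog = 0

Answer: 1 1 1 0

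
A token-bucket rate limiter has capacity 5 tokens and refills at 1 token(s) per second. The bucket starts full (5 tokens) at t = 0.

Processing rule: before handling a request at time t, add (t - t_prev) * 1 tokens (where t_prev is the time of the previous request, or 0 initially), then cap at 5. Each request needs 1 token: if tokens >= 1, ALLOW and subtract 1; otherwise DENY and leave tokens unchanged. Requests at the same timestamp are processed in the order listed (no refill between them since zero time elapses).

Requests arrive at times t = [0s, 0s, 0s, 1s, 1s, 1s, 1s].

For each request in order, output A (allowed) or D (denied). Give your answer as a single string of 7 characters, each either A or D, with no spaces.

Answer: AAAAAAD

Derivation:
Simulating step by step:
  req#1 t=0s: ALLOW
  req#2 t=0s: ALLOW
  req#3 t=0s: ALLOW
  req#4 t=1s: ALLOW
  req#5 t=1s: ALLOW
  req#6 t=1s: ALLOW
  req#7 t=1s: DENY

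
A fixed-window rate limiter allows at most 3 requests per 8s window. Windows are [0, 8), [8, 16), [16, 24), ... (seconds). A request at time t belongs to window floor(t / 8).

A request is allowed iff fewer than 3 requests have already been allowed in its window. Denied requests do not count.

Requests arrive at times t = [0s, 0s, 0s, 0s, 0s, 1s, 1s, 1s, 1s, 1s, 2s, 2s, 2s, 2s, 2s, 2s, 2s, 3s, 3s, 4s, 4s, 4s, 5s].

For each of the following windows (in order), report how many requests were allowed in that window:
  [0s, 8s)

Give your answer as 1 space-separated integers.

Processing requests:
  req#1 t=0s (window 0): ALLOW
  req#2 t=0s (window 0): ALLOW
  req#3 t=0s (window 0): ALLOW
  req#4 t=0s (window 0): DENY
  req#5 t=0s (window 0): DENY
  req#6 t=1s (window 0): DENY
  req#7 t=1s (window 0): DENY
  req#8 t=1s (window 0): DENY
  req#9 t=1s (window 0): DENY
  req#10 t=1s (window 0): DENY
  req#11 t=2s (window 0): DENY
  req#12 t=2s (window 0): DENY
  req#13 t=2s (window 0): DENY
  req#14 t=2s (window 0): DENY
  req#15 t=2s (window 0): DENY
  req#16 t=2s (window 0): DENY
  req#17 t=2s (window 0): DENY
  req#18 t=3s (window 0): DENY
  req#19 t=3s (window 0): DENY
  req#20 t=4s (window 0): DENY
  req#21 t=4s (window 0): DENY
  req#22 t=4s (window 0): DENY
  req#23 t=5s (window 0): DENY

Allowed counts by window: 3

Answer: 3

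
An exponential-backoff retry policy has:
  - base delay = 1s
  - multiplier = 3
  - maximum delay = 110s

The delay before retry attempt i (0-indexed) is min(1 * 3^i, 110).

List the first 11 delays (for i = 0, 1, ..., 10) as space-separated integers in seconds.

Answer: 1 3 9 27 81 110 110 110 110 110 110

Derivation:
Computing each delay:
  i=0: min(1*3^0, 110) = 1
  i=1: min(1*3^1, 110) = 3
  i=2: min(1*3^2, 110) = 9
  i=3: min(1*3^3, 110) = 27
  i=4: min(1*3^4, 110) = 81
  i=5: min(1*3^5, 110) = 110
  i=6: min(1*3^6, 110) = 110
  i=7: min(1*3^7, 110) = 110
  i=8: min(1*3^8, 110) = 110
  i=9: min(1*3^9, 110) = 110
  i=10: min(1*3^10, 110) = 110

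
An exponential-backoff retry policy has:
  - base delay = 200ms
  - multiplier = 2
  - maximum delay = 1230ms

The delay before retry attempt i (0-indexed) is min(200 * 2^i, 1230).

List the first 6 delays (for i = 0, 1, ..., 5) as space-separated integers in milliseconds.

Computing each delay:
  i=0: min(200*2^0, 1230) = 200
  i=1: min(200*2^1, 1230) = 400
  i=2: min(200*2^2, 1230) = 800
  i=3: min(200*2^3, 1230) = 1230
  i=4: min(200*2^4, 1230) = 1230
  i=5: min(200*2^5, 1230) = 1230

Answer: 200 400 800 1230 1230 1230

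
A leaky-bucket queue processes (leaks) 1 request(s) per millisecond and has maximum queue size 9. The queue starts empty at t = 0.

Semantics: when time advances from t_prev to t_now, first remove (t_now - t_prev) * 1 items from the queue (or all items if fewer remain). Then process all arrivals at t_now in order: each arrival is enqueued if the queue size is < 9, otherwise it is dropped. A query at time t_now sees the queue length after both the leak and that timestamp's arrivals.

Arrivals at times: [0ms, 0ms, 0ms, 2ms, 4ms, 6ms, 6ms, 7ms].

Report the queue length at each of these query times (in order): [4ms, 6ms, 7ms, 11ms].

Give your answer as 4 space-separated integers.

Queue lengths at query times:
  query t=4ms: backlog = 1
  query t=6ms: backlog = 2
  query t=7ms: backlog = 2
  query t=11ms: backlog = 0

Answer: 1 2 2 0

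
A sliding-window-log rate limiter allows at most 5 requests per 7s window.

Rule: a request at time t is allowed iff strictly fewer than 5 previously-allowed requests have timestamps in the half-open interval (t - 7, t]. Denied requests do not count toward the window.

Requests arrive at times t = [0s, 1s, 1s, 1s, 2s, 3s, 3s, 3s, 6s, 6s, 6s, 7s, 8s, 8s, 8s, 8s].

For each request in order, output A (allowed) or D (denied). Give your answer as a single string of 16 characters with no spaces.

Tracking allowed requests in the window:
  req#1 t=0s: ALLOW
  req#2 t=1s: ALLOW
  req#3 t=1s: ALLOW
  req#4 t=1s: ALLOW
  req#5 t=2s: ALLOW
  req#6 t=3s: DENY
  req#7 t=3s: DENY
  req#8 t=3s: DENY
  req#9 t=6s: DENY
  req#10 t=6s: DENY
  req#11 t=6s: DENY
  req#12 t=7s: ALLOW
  req#13 t=8s: ALLOW
  req#14 t=8s: ALLOW
  req#15 t=8s: ALLOW
  req#16 t=8s: DENY

Answer: AAAAADDDDDDAAAAD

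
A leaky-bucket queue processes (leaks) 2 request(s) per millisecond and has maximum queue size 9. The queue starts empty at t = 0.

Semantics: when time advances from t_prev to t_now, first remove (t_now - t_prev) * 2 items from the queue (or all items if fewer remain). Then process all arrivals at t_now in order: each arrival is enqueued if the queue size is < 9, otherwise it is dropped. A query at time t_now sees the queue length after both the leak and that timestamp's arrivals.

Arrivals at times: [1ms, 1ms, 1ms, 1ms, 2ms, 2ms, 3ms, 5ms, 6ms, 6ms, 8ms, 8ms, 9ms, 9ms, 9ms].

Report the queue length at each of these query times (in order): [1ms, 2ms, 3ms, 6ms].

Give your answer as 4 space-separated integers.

Queue lengths at query times:
  query t=1ms: backlog = 4
  query t=2ms: backlog = 4
  query t=3ms: backlog = 3
  query t=6ms: backlog = 2

Answer: 4 4 3 2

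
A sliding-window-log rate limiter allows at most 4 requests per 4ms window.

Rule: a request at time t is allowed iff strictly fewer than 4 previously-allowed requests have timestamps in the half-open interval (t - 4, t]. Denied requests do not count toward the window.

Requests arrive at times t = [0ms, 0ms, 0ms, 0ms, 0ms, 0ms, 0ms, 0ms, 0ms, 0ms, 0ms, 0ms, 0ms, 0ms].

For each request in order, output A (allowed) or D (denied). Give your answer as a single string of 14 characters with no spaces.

Tracking allowed requests in the window:
  req#1 t=0ms: ALLOW
  req#2 t=0ms: ALLOW
  req#3 t=0ms: ALLOW
  req#4 t=0ms: ALLOW
  req#5 t=0ms: DENY
  req#6 t=0ms: DENY
  req#7 t=0ms: DENY
  req#8 t=0ms: DENY
  req#9 t=0ms: DENY
  req#10 t=0ms: DENY
  req#11 t=0ms: DENY
  req#12 t=0ms: DENY
  req#13 t=0ms: DENY
  req#14 t=0ms: DENY

Answer: AAAADDDDDDDDDD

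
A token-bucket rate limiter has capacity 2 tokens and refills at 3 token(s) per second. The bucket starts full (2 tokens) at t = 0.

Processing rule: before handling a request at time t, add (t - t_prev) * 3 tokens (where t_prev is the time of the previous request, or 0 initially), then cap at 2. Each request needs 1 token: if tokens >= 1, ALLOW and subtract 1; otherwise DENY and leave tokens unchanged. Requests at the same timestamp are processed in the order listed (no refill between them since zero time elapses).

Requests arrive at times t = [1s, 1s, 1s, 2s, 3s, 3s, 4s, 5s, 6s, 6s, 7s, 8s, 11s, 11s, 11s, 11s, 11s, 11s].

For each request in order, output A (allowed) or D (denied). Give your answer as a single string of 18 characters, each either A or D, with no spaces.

Simulating step by step:
  req#1 t=1s: ALLOW
  req#2 t=1s: ALLOW
  req#3 t=1s: DENY
  req#4 t=2s: ALLOW
  req#5 t=3s: ALLOW
  req#6 t=3s: ALLOW
  req#7 t=4s: ALLOW
  req#8 t=5s: ALLOW
  req#9 t=6s: ALLOW
  req#10 t=6s: ALLOW
  req#11 t=7s: ALLOW
  req#12 t=8s: ALLOW
  req#13 t=11s: ALLOW
  req#14 t=11s: ALLOW
  req#15 t=11s: DENY
  req#16 t=11s: DENY
  req#17 t=11s: DENY
  req#18 t=11s: DENY

Answer: AADAAAAAAAAAAADDDD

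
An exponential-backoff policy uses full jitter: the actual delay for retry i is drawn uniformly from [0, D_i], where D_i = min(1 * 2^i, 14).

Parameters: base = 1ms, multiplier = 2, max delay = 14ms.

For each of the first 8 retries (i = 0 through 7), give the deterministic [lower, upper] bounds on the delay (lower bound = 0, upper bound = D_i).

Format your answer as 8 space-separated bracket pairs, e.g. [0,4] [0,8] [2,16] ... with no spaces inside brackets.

Answer: [0,1] [0,2] [0,4] [0,8] [0,14] [0,14] [0,14] [0,14]

Derivation:
Computing bounds per retry:
  i=0: D_i=min(1*2^0,14)=1, bounds=[0,1]
  i=1: D_i=min(1*2^1,14)=2, bounds=[0,2]
  i=2: D_i=min(1*2^2,14)=4, bounds=[0,4]
  i=3: D_i=min(1*2^3,14)=8, bounds=[0,8]
  i=4: D_i=min(1*2^4,14)=14, bounds=[0,14]
  i=5: D_i=min(1*2^5,14)=14, bounds=[0,14]
  i=6: D_i=min(1*2^6,14)=14, bounds=[0,14]
  i=7: D_i=min(1*2^7,14)=14, bounds=[0,14]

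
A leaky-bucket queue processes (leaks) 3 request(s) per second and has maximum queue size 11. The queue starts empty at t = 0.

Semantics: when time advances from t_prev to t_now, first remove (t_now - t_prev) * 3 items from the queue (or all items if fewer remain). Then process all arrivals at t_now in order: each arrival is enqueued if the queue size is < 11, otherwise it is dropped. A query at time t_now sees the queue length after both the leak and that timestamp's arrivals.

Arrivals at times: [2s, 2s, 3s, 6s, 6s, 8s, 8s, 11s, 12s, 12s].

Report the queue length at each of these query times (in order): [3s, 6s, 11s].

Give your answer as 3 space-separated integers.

Answer: 1 2 1

Derivation:
Queue lengths at query times:
  query t=3s: backlog = 1
  query t=6s: backlog = 2
  query t=11s: backlog = 1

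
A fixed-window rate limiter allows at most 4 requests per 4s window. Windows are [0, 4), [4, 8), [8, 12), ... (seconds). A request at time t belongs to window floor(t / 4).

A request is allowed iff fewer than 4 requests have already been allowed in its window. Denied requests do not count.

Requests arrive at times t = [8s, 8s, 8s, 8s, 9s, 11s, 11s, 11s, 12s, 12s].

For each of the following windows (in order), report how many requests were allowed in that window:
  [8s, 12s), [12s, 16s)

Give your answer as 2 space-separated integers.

Processing requests:
  req#1 t=8s (window 2): ALLOW
  req#2 t=8s (window 2): ALLOW
  req#3 t=8s (window 2): ALLOW
  req#4 t=8s (window 2): ALLOW
  req#5 t=9s (window 2): DENY
  req#6 t=11s (window 2): DENY
  req#7 t=11s (window 2): DENY
  req#8 t=11s (window 2): DENY
  req#9 t=12s (window 3): ALLOW
  req#10 t=12s (window 3): ALLOW

Allowed counts by window: 4 2

Answer: 4 2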